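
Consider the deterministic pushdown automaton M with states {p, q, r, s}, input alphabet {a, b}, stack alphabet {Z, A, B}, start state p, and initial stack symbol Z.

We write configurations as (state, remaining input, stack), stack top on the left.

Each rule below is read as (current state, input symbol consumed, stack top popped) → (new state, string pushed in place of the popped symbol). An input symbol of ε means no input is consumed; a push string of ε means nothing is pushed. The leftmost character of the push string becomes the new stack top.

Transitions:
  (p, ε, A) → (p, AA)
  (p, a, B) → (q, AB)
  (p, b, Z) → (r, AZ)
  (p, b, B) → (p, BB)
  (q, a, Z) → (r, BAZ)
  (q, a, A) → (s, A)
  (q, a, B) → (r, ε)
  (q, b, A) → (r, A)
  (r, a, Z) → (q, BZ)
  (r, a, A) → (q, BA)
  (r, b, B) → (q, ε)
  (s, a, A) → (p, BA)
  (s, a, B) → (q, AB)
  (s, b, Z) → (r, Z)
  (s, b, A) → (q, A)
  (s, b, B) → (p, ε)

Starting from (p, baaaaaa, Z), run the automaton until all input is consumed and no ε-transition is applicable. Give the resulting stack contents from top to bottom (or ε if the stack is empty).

(p, baaaaaa, Z) ⊢ (r, aaaaaa, AZ) ⊢ (q, aaaaa, BAZ) ⊢ (r, aaaa, AZ) ⊢ (q, aaa, BAZ) ⊢ (r, aa, AZ) ⊢ (q, a, BAZ) ⊢ (r, ε, AZ)
All input consumed in state r with stack AZ.

AZ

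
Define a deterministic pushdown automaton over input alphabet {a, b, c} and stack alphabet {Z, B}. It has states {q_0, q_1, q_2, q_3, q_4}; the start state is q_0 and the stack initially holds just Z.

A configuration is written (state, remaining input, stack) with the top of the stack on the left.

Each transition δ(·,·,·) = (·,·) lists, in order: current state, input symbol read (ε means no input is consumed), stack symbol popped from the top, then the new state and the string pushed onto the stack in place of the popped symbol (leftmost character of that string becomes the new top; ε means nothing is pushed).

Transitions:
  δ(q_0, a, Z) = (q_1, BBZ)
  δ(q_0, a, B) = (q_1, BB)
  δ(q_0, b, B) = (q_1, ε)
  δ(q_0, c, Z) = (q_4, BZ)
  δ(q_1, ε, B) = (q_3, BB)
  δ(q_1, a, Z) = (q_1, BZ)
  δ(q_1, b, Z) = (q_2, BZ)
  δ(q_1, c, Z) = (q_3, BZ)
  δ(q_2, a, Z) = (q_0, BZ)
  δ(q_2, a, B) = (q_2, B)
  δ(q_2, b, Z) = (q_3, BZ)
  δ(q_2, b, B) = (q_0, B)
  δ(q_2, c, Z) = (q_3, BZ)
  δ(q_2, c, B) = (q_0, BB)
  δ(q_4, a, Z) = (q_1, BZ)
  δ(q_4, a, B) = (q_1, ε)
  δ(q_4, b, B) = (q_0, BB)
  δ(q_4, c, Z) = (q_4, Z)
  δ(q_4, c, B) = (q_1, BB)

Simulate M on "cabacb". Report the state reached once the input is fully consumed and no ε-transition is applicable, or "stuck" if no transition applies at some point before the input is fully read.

q_3

(q_0, cabacb, Z)
  read c, top Z: go to q_4, push BZ → (q_4, abacb, BZ)
  read a, top B: go to q_1, push ε → (q_1, bacb, Z)
  read b, top Z: go to q_2, push BZ → (q_2, acb, BZ)
  read a, top B: go to q_2, push B → (q_2, cb, BZ)
  read c, top B: go to q_0, push BB → (q_0, b, BBZ)
  read b, top B: go to q_1, push ε → (q_1, ε, BZ)
  ε-move, top B: go to q_3, push BB → (q_3, ε, BBZ)
All input consumed; M is in state q_3.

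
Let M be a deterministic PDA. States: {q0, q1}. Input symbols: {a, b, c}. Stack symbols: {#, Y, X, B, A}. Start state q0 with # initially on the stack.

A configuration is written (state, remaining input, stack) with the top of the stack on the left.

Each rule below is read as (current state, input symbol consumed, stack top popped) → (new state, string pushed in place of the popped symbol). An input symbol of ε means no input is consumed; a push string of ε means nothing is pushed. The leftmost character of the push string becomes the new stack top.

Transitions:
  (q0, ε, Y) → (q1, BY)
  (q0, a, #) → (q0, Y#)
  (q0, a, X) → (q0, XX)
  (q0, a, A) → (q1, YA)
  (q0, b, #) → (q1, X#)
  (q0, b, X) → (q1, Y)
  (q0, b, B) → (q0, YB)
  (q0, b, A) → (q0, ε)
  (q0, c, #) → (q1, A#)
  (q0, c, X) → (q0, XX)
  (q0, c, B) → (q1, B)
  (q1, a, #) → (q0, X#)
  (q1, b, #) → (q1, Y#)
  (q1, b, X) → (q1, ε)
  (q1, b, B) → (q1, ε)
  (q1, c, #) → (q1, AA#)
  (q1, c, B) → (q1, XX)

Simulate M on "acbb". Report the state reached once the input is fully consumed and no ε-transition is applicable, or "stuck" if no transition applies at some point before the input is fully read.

(q0, acbb, #)
  read a, top #: go to q0, push Y# → (q0, cbb, Y#)
  ε-move, top Y: go to q1, push BY → (q1, cbb, BY#)
  read c, top B: go to q1, push XX → (q1, bb, XXY#)
  read b, top X: go to q1, push ε → (q1, b, XY#)
  read b, top X: go to q1, push ε → (q1, ε, Y#)
All input consumed; M is in state q1.

q1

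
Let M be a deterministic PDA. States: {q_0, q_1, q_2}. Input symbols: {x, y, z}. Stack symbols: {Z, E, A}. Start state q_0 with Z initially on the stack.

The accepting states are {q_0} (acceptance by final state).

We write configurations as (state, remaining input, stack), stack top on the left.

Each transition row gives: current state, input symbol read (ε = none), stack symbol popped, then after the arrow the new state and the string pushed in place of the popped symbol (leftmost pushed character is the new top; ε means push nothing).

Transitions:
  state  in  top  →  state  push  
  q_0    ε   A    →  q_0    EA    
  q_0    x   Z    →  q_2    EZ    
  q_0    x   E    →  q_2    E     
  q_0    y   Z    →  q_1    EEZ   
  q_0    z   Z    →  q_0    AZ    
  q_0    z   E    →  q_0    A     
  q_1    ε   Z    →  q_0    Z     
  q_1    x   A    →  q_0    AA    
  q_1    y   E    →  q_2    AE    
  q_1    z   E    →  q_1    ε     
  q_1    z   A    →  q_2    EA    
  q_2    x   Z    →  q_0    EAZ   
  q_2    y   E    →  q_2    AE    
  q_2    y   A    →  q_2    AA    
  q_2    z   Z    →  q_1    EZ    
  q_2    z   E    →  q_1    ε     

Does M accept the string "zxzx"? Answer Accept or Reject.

(q_0, zxzx, Z) ⊢ (q_0, xzx, AZ) ⊢ (q_0, xzx, EAZ) ⊢ (q_2, zx, EAZ) ⊢ (q_1, x, AZ) ⊢ (q_0, ε, AAZ)
All input consumed; state q_0 ∈ F.

Accept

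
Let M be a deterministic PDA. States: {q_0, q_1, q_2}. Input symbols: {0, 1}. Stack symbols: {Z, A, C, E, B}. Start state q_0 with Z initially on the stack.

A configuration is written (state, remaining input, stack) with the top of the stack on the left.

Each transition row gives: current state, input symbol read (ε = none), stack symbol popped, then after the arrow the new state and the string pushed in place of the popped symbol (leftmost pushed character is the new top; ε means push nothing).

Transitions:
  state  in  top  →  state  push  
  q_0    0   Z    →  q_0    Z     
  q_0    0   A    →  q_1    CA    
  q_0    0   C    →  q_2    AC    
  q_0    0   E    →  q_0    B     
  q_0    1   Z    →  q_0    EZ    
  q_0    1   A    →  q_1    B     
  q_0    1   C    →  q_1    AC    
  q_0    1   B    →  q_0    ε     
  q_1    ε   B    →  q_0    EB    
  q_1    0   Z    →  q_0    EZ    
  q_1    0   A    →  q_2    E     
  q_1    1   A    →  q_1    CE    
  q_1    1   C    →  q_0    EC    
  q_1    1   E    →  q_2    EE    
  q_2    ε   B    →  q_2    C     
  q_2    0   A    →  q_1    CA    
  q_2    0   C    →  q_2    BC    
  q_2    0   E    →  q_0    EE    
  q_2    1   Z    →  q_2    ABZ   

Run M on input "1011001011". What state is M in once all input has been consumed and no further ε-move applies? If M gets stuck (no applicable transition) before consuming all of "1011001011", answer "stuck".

(q_0, 1011001011, Z)
  read 1, top Z: go to q_0, push EZ → (q_0, 011001011, EZ)
  read 0, top E: go to q_0, push B → (q_0, 11001011, BZ)
  read 1, top B: go to q_0, push ε → (q_0, 1001011, Z)
  read 1, top Z: go to q_0, push EZ → (q_0, 001011, EZ)
  read 0, top E: go to q_0, push B → (q_0, 01011, BZ)
No transition for (q_0, 0, top B); M blocks with input 01011 remaining.

stuck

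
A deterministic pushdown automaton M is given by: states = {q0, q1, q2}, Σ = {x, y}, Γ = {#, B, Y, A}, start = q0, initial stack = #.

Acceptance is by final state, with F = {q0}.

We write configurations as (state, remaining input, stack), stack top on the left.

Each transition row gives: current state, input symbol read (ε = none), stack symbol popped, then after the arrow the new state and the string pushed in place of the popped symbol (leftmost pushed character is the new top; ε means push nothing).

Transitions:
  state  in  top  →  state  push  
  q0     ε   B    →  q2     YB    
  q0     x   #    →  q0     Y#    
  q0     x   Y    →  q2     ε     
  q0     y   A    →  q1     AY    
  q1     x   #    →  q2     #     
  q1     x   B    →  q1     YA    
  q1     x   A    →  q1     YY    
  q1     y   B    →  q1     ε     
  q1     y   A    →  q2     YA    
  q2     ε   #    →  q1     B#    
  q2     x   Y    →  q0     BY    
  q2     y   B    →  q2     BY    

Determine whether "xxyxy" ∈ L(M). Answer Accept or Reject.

(q0, xxyxy, #)
  read x, top #: go to q0, push Y# → (q0, xyxy, Y#)
  read x, top Y: go to q2, push ε → (q2, yxy, #)
  ε-move, top #: go to q1, push B# → (q1, yxy, B#)
  read y, top B: go to q1, push ε → (q1, xy, #)
  read x, top #: go to q2, push # → (q2, y, #)
  ε-move, top #: go to q1, push B# → (q1, y, B#)
  read y, top B: go to q1, push ε → (q1, ε, #)
All input consumed; state q1 ∉ F and no further ε-move applies.

Reject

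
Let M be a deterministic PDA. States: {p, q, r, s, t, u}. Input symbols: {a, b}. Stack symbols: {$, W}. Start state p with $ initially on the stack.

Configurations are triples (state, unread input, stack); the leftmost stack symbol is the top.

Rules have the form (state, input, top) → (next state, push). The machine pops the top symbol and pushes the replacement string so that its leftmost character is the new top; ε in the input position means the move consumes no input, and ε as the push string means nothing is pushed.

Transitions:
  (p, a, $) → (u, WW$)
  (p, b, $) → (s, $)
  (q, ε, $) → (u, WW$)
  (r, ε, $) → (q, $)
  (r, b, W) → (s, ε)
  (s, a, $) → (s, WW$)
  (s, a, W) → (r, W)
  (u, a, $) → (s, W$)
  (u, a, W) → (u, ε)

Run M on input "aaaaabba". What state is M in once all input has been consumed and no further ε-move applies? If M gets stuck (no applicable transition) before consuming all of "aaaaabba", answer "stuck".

(p, aaaaabba, $)
  read a, top $: go to u, push WW$ → (u, aaaabba, WW$)
  read a, top W: go to u, push ε → (u, aaabba, W$)
  read a, top W: go to u, push ε → (u, aabba, $)
  read a, top $: go to s, push W$ → (s, abba, W$)
  read a, top W: go to r, push W → (r, bba, W$)
  read b, top W: go to s, push ε → (s, ba, $)
No transition for (s, b, top $); M blocks with input ba remaining.

stuck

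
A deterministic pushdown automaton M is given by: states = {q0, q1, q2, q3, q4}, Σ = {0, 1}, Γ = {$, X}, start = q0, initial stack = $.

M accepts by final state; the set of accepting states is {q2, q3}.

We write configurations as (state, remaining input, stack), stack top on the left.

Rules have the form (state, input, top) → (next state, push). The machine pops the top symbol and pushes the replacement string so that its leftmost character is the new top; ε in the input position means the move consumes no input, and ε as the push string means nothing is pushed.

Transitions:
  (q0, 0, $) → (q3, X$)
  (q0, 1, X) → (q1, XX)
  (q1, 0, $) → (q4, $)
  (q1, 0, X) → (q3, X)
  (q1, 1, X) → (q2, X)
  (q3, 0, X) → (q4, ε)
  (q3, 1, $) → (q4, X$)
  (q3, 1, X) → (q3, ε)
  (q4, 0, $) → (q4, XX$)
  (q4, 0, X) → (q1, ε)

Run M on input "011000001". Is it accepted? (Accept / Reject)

Accept

(q0, 011000001, $)
  read 0, top $: go to q3, push X$ → (q3, 11000001, X$)
  read 1, top X: go to q3, push ε → (q3, 1000001, $)
  read 1, top $: go to q4, push X$ → (q4, 000001, X$)
  read 0, top X: go to q1, push ε → (q1, 00001, $)
  read 0, top $: go to q4, push $ → (q4, 0001, $)
  read 0, top $: go to q4, push XX$ → (q4, 001, XX$)
  read 0, top X: go to q1, push ε → (q1, 01, X$)
  read 0, top X: go to q3, push X → (q3, 1, X$)
  read 1, top X: go to q3, push ε → (q3, ε, $)
All input consumed; state q3 ∈ F.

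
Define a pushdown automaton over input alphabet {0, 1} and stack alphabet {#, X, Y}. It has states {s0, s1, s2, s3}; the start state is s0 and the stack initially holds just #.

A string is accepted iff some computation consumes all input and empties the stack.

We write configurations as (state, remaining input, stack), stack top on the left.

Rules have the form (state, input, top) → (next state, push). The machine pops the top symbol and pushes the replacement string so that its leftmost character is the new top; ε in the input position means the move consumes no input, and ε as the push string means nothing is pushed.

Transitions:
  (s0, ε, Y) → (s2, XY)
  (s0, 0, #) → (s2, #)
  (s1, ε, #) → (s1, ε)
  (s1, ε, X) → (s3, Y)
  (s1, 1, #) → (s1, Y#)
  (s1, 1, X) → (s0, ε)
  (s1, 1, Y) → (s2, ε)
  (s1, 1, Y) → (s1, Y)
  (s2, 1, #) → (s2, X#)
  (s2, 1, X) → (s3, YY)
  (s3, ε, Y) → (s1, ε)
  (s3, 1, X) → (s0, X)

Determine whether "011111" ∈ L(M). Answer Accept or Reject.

No computation consumes all input and empties the stack.

Reject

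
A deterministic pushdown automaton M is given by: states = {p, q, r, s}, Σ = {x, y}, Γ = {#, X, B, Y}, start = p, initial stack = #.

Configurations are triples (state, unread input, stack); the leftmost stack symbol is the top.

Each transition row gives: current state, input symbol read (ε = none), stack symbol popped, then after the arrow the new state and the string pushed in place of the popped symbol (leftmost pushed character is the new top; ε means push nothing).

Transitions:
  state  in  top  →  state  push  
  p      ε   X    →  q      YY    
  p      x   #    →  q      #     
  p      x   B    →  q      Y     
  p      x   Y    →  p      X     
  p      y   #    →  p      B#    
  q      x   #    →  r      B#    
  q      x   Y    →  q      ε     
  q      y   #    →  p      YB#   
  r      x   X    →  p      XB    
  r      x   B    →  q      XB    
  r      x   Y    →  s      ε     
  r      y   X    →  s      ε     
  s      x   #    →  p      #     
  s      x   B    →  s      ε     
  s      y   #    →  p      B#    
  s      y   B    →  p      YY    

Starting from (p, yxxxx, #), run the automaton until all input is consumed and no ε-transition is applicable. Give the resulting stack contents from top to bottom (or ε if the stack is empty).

(p, yxxxx, #)
  read y, top #: go to p, push B# → (p, xxxx, B#)
  read x, top B: go to q, push Y → (q, xxx, Y#)
  read x, top Y: go to q, push ε → (q, xx, #)
  read x, top #: go to r, push B# → (r, x, B#)
  read x, top B: go to q, push XB → (q, ε, XB#)
All input consumed in state q with stack XB#.

XB#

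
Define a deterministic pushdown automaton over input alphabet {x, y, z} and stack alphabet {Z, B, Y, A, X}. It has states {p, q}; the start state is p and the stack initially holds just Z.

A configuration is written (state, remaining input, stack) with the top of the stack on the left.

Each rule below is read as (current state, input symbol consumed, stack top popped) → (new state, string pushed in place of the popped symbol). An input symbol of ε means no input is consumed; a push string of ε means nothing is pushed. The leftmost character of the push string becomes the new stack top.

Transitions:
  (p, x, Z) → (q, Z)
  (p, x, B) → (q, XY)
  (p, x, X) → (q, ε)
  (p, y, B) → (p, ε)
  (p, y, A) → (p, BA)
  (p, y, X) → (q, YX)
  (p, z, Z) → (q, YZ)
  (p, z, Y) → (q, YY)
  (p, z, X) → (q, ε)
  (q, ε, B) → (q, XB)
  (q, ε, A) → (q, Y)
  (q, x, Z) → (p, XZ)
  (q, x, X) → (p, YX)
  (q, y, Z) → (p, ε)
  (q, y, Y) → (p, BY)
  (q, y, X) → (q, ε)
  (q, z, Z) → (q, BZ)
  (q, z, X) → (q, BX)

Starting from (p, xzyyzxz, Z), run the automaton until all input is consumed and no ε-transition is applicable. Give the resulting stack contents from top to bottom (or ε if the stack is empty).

(p, xzyyzxz, Z)
  read x, top Z: go to q, push Z → (q, zyyzxz, Z)
  read z, top Z: go to q, push BZ → (q, yyzxz, BZ)
  ε-move, top B: go to q, push XB → (q, yyzxz, XBZ)
  read y, top X: go to q, push ε → (q, yzxz, BZ)
  ε-move, top B: go to q, push XB → (q, yzxz, XBZ)
  read y, top X: go to q, push ε → (q, zxz, BZ)
  ε-move, top B: go to q, push XB → (q, zxz, XBZ)
  read z, top X: go to q, push BX → (q, xz, BXBZ)
  ε-move, top B: go to q, push XB → (q, xz, XBXBZ)
  read x, top X: go to p, push YX → (p, z, YXBXBZ)
  read z, top Y: go to q, push YY → (q, ε, YYXBXBZ)
All input consumed in state q with stack YYXBXBZ.

YYXBXBZ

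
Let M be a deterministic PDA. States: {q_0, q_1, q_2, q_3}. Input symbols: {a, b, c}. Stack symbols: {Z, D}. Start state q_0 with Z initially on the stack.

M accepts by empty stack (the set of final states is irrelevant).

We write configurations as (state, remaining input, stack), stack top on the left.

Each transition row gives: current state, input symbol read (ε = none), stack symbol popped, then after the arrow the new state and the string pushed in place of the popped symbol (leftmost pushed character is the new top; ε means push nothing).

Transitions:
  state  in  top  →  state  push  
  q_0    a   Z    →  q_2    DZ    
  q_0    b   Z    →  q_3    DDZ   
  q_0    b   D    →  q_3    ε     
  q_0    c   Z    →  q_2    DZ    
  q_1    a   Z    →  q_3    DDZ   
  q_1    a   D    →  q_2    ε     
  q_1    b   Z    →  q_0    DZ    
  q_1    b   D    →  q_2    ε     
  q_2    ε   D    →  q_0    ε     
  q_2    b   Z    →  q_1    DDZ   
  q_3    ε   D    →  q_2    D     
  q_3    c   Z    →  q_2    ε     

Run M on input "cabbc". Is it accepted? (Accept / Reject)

Accept

(q_0, cabbc, Z)
  read c, top Z: go to q_2, push DZ → (q_2, abbc, DZ)
  ε-move, top D: go to q_0, push ε → (q_0, abbc, Z)
  read a, top Z: go to q_2, push DZ → (q_2, bbc, DZ)
  ε-move, top D: go to q_0, push ε → (q_0, bbc, Z)
  read b, top Z: go to q_3, push DDZ → (q_3, bc, DDZ)
  ε-move, top D: go to q_2, push D → (q_2, bc, DDZ)
  ε-move, top D: go to q_0, push ε → (q_0, bc, DZ)
  read b, top D: go to q_3, push ε → (q_3, c, Z)
  read c, top Z: go to q_2, push ε → (q_2, ε, ε)
All input consumed and the stack is empty.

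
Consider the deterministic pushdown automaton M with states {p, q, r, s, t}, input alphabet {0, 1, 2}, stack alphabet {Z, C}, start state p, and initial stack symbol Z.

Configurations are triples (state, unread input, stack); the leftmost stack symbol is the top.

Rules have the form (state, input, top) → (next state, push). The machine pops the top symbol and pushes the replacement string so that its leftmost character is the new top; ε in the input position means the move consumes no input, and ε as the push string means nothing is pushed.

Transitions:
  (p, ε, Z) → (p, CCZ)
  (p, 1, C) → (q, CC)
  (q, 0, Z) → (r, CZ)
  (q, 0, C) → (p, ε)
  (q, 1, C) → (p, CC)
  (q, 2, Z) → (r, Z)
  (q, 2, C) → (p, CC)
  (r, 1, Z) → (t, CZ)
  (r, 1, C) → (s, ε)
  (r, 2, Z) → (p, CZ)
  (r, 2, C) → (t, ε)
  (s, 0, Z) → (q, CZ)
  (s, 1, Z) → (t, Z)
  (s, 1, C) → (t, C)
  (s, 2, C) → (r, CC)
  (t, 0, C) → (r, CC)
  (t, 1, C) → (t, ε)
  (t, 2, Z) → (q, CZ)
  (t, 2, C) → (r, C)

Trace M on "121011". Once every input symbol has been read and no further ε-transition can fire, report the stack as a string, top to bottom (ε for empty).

(p, 121011, Z)
  ε-move, top Z: go to p, push CCZ → (p, 121011, CCZ)
  read 1, top C: go to q, push CC → (q, 21011, CCCZ)
  read 2, top C: go to p, push CC → (p, 1011, CCCCZ)
  read 1, top C: go to q, push CC → (q, 011, CCCCCZ)
  read 0, top C: go to p, push ε → (p, 11, CCCCZ)
  read 1, top C: go to q, push CC → (q, 1, CCCCCZ)
  read 1, top C: go to p, push CC → (p, ε, CCCCCCZ)
All input consumed in state p with stack CCCCCCZ.

CCCCCCZ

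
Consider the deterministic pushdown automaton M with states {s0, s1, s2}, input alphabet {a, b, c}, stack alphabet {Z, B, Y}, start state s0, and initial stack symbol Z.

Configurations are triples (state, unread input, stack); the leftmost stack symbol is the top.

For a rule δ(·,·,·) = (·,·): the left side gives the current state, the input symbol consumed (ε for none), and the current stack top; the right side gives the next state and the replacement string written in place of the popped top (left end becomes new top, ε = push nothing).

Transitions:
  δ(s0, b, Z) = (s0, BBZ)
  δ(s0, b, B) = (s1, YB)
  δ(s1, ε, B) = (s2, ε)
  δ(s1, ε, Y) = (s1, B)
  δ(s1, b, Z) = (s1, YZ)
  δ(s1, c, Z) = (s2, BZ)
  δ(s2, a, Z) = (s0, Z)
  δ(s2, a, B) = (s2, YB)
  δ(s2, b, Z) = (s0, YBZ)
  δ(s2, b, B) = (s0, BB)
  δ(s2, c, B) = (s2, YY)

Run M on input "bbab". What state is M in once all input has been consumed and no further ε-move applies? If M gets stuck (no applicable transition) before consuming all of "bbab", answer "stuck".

stuck

(s0, bbab, Z)
  read b, top Z: go to s0, push BBZ → (s0, bab, BBZ)
  read b, top B: go to s1, push YB → (s1, ab, YBBZ)
  ε-move, top Y: go to s1, push B → (s1, ab, BBBZ)
  ε-move, top B: go to s2, push ε → (s2, ab, BBZ)
  read a, top B: go to s2, push YB → (s2, b, YBBZ)
No transition for (s2, b, top Y); M blocks with input b remaining.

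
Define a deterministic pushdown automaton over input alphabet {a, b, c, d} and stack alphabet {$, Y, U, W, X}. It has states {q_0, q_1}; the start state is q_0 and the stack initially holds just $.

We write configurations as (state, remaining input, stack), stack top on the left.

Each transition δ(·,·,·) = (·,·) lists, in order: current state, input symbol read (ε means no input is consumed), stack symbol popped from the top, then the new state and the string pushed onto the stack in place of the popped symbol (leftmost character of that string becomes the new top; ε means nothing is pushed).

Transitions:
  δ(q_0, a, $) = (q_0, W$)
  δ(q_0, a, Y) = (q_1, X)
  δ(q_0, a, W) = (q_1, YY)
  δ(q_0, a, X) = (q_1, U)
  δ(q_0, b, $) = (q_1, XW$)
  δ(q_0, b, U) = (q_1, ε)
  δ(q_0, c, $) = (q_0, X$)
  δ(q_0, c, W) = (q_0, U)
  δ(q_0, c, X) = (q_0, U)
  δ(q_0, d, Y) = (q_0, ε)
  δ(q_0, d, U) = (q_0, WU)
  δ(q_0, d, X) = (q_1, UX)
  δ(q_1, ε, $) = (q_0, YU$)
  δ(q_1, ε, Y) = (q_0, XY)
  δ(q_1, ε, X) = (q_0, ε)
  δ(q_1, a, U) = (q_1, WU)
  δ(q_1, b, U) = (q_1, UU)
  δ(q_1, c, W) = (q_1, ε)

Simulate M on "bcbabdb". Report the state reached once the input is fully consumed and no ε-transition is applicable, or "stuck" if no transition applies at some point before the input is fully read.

(q_0, bcbabdb, $)
  read b, top $: go to q_1, push XW$ → (q_1, cbabdb, XW$)
  ε-move, top X: go to q_0, push ε → (q_0, cbabdb, W$)
  read c, top W: go to q_0, push U → (q_0, babdb, U$)
  read b, top U: go to q_1, push ε → (q_1, abdb, $)
  ε-move, top $: go to q_0, push YU$ → (q_0, abdb, YU$)
  read a, top Y: go to q_1, push X → (q_1, bdb, XU$)
  ε-move, top X: go to q_0, push ε → (q_0, bdb, U$)
  read b, top U: go to q_1, push ε → (q_1, db, $)
  ε-move, top $: go to q_0, push YU$ → (q_0, db, YU$)
  read d, top Y: go to q_0, push ε → (q_0, b, U$)
  read b, top U: go to q_1, push ε → (q_1, ε, $)
  ε-move, top $: go to q_0, push YU$ → (q_0, ε, YU$)
All input consumed; M is in state q_0.

q_0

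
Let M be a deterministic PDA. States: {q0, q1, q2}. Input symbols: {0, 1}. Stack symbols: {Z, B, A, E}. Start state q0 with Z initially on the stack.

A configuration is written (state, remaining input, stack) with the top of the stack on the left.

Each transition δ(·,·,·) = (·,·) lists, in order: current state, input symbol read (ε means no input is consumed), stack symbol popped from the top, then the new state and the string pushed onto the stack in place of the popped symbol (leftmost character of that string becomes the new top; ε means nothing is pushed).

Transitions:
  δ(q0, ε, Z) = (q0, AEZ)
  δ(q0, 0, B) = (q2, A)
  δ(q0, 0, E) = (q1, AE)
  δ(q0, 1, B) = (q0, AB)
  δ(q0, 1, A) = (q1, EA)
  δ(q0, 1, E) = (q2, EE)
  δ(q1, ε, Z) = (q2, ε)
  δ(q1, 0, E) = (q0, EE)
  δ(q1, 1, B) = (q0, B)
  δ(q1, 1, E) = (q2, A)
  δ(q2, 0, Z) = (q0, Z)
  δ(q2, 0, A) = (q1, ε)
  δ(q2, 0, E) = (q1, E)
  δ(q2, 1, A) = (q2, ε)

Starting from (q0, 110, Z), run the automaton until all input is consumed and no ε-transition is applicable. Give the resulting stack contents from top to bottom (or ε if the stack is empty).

(q0, 110, Z) ⊢ (q0, 110, AEZ) ⊢ (q1, 10, EAEZ) ⊢ (q2, 0, AAEZ) ⊢ (q1, ε, AEZ)
All input consumed in state q1 with stack AEZ.

AEZ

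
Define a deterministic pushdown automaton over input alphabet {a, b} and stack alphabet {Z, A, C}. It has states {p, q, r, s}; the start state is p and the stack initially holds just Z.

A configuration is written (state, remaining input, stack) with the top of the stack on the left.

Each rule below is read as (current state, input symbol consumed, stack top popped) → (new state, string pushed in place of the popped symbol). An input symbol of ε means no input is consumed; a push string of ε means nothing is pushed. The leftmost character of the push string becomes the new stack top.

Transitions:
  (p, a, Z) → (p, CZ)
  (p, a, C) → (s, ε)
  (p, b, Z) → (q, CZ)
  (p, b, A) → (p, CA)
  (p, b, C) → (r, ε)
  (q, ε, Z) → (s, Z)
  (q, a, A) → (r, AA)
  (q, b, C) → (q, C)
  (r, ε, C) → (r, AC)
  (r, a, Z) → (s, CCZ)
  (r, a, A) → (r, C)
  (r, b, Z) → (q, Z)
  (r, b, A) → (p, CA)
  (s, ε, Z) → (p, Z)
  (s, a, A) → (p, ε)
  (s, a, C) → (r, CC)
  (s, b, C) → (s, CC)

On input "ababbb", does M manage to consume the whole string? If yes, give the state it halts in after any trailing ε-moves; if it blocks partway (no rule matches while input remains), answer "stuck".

(p, ababbb, Z)
  read a, top Z: go to p, push CZ → (p, babbb, CZ)
  read b, top C: go to r, push ε → (r, abbb, Z)
  read a, top Z: go to s, push CCZ → (s, bbb, CCZ)
  read b, top C: go to s, push CC → (s, bb, CCCZ)
  read b, top C: go to s, push CC → (s, b, CCCCZ)
  read b, top C: go to s, push CC → (s, ε, CCCCCZ)
All input consumed; M is in state s.

s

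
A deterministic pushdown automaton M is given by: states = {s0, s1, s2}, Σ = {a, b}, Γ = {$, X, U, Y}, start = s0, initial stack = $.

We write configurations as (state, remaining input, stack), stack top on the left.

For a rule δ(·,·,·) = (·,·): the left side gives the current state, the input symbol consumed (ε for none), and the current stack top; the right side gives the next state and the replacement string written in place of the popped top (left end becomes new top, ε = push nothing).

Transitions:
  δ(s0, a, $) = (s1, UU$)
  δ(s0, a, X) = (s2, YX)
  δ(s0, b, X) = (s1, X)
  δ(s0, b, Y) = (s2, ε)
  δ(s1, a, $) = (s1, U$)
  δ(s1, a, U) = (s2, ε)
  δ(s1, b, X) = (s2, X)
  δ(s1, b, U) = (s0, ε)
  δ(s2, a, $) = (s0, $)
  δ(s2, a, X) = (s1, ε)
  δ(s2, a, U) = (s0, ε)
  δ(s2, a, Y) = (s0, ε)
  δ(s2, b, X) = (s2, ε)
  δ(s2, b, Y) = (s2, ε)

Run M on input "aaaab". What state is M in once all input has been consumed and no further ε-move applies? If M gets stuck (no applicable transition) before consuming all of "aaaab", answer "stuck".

(s0, aaaab, $)
  read a, top $: go to s1, push UU$ → (s1, aaab, UU$)
  read a, top U: go to s2, push ε → (s2, aab, U$)
  read a, top U: go to s0, push ε → (s0, ab, $)
  read a, top $: go to s1, push UU$ → (s1, b, UU$)
  read b, top U: go to s0, push ε → (s0, ε, U$)
All input consumed; M is in state s0.

s0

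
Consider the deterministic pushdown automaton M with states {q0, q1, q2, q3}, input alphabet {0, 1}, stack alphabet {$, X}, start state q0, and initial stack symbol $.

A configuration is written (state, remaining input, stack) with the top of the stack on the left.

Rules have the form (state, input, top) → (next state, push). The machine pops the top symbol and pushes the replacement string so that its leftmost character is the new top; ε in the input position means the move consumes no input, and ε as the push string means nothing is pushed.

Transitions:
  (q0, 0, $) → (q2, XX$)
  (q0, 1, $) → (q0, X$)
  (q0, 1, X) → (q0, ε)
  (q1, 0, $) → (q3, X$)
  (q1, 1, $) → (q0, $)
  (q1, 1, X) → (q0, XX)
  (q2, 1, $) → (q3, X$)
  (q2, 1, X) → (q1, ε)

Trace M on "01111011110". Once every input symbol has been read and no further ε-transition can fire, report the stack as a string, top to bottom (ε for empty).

(q0, 01111011110, $)
  read 0, top $: go to q2, push XX$ → (q2, 1111011110, XX$)
  read 1, top X: go to q1, push ε → (q1, 111011110, X$)
  read 1, top X: go to q0, push XX → (q0, 11011110, XX$)
  read 1, top X: go to q0, push ε → (q0, 1011110, X$)
  read 1, top X: go to q0, push ε → (q0, 011110, $)
  read 0, top $: go to q2, push XX$ → (q2, 11110, XX$)
  read 1, top X: go to q1, push ε → (q1, 1110, X$)
  read 1, top X: go to q0, push XX → (q0, 110, XX$)
  read 1, top X: go to q0, push ε → (q0, 10, X$)
  read 1, top X: go to q0, push ε → (q0, 0, $)
  read 0, top $: go to q2, push XX$ → (q2, ε, XX$)
All input consumed in state q2 with stack XX$.

XX$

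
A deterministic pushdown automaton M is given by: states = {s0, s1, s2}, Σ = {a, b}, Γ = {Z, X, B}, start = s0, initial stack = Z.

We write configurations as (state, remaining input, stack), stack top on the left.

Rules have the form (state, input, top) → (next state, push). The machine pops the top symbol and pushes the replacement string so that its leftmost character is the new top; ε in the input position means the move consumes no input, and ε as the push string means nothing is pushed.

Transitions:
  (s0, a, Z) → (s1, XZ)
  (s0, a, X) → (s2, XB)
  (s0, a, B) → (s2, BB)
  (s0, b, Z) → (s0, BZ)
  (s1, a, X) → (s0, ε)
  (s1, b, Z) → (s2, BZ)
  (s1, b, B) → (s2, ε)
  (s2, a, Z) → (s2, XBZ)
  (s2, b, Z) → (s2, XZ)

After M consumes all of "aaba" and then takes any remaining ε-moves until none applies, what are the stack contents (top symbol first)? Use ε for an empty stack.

BBZ

(s0, aaba, Z)
  read a, top Z: go to s1, push XZ → (s1, aba, XZ)
  read a, top X: go to s0, push ε → (s0, ba, Z)
  read b, top Z: go to s0, push BZ → (s0, a, BZ)
  read a, top B: go to s2, push BB → (s2, ε, BBZ)
All input consumed in state s2 with stack BBZ.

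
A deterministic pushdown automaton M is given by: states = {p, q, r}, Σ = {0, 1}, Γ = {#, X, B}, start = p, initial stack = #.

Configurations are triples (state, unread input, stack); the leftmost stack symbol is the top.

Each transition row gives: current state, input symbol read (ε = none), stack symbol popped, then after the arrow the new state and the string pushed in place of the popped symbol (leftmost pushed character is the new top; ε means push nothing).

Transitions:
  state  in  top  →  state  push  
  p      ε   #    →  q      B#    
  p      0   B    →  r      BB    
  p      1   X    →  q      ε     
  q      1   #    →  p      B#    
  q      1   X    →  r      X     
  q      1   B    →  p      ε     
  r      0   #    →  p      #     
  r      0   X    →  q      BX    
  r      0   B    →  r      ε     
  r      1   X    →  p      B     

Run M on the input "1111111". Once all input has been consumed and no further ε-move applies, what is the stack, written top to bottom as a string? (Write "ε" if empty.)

(p, 1111111, #)
  ε-move, top #: go to q, push B# → (q, 1111111, B#)
  read 1, top B: go to p, push ε → (p, 111111, #)
  ε-move, top #: go to q, push B# → (q, 111111, B#)
  read 1, top B: go to p, push ε → (p, 11111, #)
  ε-move, top #: go to q, push B# → (q, 11111, B#)
  read 1, top B: go to p, push ε → (p, 1111, #)
  ε-move, top #: go to q, push B# → (q, 1111, B#)
  read 1, top B: go to p, push ε → (p, 111, #)
  ε-move, top #: go to q, push B# → (q, 111, B#)
  read 1, top B: go to p, push ε → (p, 11, #)
  ε-move, top #: go to q, push B# → (q, 11, B#)
  read 1, top B: go to p, push ε → (p, 1, #)
  ε-move, top #: go to q, push B# → (q, 1, B#)
  read 1, top B: go to p, push ε → (p, ε, #)
  ε-move, top #: go to q, push B# → (q, ε, B#)
All input consumed in state q with stack B#.

B#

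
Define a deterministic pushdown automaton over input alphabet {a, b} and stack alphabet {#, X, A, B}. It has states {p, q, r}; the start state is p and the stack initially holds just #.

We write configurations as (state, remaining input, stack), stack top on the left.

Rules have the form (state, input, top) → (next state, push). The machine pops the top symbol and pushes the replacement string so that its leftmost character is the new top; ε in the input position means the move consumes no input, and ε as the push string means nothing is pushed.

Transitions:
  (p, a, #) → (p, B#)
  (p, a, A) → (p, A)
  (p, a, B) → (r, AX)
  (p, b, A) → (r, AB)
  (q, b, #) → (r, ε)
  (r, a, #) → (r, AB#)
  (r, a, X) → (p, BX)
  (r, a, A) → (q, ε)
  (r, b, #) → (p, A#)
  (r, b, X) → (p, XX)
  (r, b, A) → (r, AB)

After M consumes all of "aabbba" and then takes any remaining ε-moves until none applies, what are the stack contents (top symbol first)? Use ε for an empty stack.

BBBX#

(p, aabbba, #) ⊢ (p, abbba, B#) ⊢ (r, bbba, AX#) ⊢ (r, bba, ABX#) ⊢ (r, ba, ABBX#) ⊢ (r, a, ABBBX#) ⊢ (q, ε, BBBX#)
All input consumed in state q with stack BBBX#.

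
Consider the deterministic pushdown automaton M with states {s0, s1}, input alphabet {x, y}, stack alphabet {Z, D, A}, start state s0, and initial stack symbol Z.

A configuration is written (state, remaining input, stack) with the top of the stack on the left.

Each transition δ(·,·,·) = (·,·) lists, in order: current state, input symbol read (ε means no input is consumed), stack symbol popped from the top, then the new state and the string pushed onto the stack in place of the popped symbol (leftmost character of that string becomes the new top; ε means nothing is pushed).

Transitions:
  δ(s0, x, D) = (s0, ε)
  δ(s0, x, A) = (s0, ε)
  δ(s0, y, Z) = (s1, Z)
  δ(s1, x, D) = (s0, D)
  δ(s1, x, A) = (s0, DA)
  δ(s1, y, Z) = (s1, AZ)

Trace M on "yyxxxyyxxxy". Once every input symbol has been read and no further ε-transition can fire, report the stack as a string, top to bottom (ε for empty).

Z

(s0, yyxxxyyxxxy, Z)
  read y, top Z: go to s1, push Z → (s1, yxxxyyxxxy, Z)
  read y, top Z: go to s1, push AZ → (s1, xxxyyxxxy, AZ)
  read x, top A: go to s0, push DA → (s0, xxyyxxxy, DAZ)
  read x, top D: go to s0, push ε → (s0, xyyxxxy, AZ)
  read x, top A: go to s0, push ε → (s0, yyxxxy, Z)
  read y, top Z: go to s1, push Z → (s1, yxxxy, Z)
  read y, top Z: go to s1, push AZ → (s1, xxxy, AZ)
  read x, top A: go to s0, push DA → (s0, xxy, DAZ)
  read x, top D: go to s0, push ε → (s0, xy, AZ)
  read x, top A: go to s0, push ε → (s0, y, Z)
  read y, top Z: go to s1, push Z → (s1, ε, Z)
All input consumed in state s1 with stack Z.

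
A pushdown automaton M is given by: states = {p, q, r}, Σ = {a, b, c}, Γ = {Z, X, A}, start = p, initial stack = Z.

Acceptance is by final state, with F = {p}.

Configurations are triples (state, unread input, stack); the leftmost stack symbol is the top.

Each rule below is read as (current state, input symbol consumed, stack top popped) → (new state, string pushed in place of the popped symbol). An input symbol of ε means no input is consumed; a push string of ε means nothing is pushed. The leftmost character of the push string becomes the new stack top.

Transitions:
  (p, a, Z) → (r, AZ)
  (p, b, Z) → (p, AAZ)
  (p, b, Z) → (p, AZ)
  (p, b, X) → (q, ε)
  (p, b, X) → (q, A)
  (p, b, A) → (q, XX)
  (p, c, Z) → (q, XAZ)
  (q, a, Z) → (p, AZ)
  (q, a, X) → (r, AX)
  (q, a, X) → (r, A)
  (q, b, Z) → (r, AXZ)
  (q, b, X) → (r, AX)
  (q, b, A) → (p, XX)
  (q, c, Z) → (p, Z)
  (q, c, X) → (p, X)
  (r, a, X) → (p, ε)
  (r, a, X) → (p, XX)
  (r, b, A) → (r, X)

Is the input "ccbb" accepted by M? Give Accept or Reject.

Accept

One accepting computation: (p, ccbb, Z) ⊢ (q, cbb, XAZ) ⊢ (p, bb, XAZ) ⊢ (q, b, AZ) ⊢ (p, ε, XXZ)
All input consumed and state p ∈ F.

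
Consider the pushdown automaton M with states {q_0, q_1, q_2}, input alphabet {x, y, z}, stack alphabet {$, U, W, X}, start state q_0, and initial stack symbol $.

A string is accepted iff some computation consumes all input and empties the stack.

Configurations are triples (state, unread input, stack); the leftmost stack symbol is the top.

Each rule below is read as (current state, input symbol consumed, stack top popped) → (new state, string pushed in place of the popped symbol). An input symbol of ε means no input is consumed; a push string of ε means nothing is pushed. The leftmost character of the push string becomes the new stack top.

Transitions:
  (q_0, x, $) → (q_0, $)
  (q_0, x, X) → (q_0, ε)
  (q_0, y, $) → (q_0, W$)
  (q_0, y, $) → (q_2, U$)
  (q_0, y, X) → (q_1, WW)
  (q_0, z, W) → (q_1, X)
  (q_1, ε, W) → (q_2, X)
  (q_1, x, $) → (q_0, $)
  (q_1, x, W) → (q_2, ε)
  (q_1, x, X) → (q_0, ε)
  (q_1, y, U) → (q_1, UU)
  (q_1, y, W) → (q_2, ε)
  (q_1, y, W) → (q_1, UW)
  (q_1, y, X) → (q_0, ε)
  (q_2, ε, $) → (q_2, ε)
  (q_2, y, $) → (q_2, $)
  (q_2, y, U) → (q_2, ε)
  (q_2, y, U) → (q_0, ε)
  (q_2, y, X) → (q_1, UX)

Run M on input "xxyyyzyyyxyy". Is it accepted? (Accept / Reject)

One accepting computation: (q_0, xxyyyzyyyxyy, $) ⊢ (q_0, xyyyzyyyxyy, $) ⊢ (q_0, yyyzyyyxyy, $) ⊢ (q_2, yyzyyyxyy, U$) ⊢ (q_0, yzyyyxyy, $) ⊢ (q_0, zyyyxyy, W$) ⊢ (q_1, yyyxyy, X$) ⊢ (q_0, yyxyy, $) ⊢ (q_2, yxyy, U$) ⊢ (q_0, xyy, $) ⊢ (q_0, yy, $) ⊢ (q_2, y, U$) ⊢ (q_2, ε, $) ⊢ (q_2, ε, ε)
All input consumed and the stack is empty.

Accept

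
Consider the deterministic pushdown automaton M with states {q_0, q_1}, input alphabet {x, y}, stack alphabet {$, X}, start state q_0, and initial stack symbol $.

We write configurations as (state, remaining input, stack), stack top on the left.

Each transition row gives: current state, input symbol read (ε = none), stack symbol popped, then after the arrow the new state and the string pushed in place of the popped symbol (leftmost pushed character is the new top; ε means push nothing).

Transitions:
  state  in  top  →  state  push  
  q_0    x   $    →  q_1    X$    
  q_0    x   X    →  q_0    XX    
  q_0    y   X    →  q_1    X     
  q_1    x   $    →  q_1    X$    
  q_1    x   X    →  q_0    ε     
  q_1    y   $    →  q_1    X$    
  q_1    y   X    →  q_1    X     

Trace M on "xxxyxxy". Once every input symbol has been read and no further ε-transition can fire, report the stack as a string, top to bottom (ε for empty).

(q_0, xxxyxxy, $)
  read x, top $: go to q_1, push X$ → (q_1, xxyxxy, X$)
  read x, top X: go to q_0, push ε → (q_0, xyxxy, $)
  read x, top $: go to q_1, push X$ → (q_1, yxxy, X$)
  read y, top X: go to q_1, push X → (q_1, xxy, X$)
  read x, top X: go to q_0, push ε → (q_0, xy, $)
  read x, top $: go to q_1, push X$ → (q_1, y, X$)
  read y, top X: go to q_1, push X → (q_1, ε, X$)
All input consumed in state q_1 with stack X$.

X$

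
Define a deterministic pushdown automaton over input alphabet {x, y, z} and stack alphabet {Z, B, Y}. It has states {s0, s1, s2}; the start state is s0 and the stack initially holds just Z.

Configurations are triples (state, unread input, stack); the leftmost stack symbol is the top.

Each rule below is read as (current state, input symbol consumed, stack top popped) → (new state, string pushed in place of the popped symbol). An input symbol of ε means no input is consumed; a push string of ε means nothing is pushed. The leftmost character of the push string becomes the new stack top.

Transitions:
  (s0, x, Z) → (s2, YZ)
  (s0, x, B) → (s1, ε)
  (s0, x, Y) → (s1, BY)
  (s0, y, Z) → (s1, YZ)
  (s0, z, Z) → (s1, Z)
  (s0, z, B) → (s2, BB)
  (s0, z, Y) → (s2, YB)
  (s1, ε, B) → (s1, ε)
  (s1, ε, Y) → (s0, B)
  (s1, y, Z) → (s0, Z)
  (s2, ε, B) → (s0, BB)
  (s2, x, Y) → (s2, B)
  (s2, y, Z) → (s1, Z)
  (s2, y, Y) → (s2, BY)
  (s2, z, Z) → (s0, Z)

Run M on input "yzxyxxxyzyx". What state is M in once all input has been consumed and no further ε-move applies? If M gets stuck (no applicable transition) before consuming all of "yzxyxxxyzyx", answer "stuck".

s2

(s0, yzxyxxxyzyx, Z)
  read y, top Z: go to s1, push YZ → (s1, zxyxxxyzyx, YZ)
  ε-move, top Y: go to s0, push B → (s0, zxyxxxyzyx, BZ)
  read z, top B: go to s2, push BB → (s2, xyxxxyzyx, BBZ)
  ε-move, top B: go to s0, push BB → (s0, xyxxxyzyx, BBBZ)
  read x, top B: go to s1, push ε → (s1, yxxxyzyx, BBZ)
  ε-move, top B: go to s1, push ε → (s1, yxxxyzyx, BZ)
  ε-move, top B: go to s1, push ε → (s1, yxxxyzyx, Z)
  read y, top Z: go to s0, push Z → (s0, xxxyzyx, Z)
  read x, top Z: go to s2, push YZ → (s2, xxyzyx, YZ)
  read x, top Y: go to s2, push B → (s2, xyzyx, BZ)
  ε-move, top B: go to s0, push BB → (s0, xyzyx, BBZ)
  read x, top B: go to s1, push ε → (s1, yzyx, BZ)
  ε-move, top B: go to s1, push ε → (s1, yzyx, Z)
  read y, top Z: go to s0, push Z → (s0, zyx, Z)
  read z, top Z: go to s1, push Z → (s1, yx, Z)
  read y, top Z: go to s0, push Z → (s0, x, Z)
  read x, top Z: go to s2, push YZ → (s2, ε, YZ)
All input consumed; M is in state s2.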